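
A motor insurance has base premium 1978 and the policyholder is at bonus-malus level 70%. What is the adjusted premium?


adjusted = base * BM_level / 100
= 1978 * 70 / 100
= 1978 * 0.7
= 1384.6


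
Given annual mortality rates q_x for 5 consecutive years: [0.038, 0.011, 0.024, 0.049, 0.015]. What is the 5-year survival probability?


p_k = 1 - q_k for each year
Survival = product of (1 - q_k)
= 0.962 * 0.989 * 0.976 * 0.951 * 0.985
= 0.8698


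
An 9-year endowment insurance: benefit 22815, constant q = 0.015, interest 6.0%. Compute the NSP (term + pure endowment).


Term component = 2205.6517
Pure endowment = 9_p_x * v^9 * benefit = 0.872823 * 0.591898 * 22815 = 11786.7415
NSP = 13992.3932


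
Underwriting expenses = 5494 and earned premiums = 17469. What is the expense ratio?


Expense ratio = expenses / premiums
= 5494 / 17469
= 0.3145


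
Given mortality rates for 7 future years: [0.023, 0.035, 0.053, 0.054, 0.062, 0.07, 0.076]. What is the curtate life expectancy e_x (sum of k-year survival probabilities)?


e_x = sum_{k=1}^{n} k_p_x
k_p_x values:
  1_p_x = 0.977
  2_p_x = 0.942805
  3_p_x = 0.892836
  4_p_x = 0.844623
  5_p_x = 0.792257
  6_p_x = 0.736799
  7_p_x = 0.680802
e_x = 5.8671


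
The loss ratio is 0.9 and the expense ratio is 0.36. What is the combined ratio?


Combined ratio = loss ratio + expense ratio
= 0.9 + 0.36
= 1.26


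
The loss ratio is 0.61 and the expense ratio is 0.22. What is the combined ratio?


Combined ratio = loss ratio + expense ratio
= 0.61 + 0.22
= 0.83


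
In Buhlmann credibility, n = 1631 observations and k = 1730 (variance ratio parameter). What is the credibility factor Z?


Z = n / (n + k)
= 1631 / (1631 + 1730)
= 1631 / 3361
= 0.4853


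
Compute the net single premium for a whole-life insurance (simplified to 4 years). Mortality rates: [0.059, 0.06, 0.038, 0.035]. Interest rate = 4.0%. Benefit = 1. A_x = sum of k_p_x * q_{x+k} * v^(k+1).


v = 0.961538
Year 0: k_p_x=1.0, q=0.059, term=0.056731
Year 1: k_p_x=0.941, q=0.06, term=0.0522
Year 2: k_p_x=0.88454, q=0.038, term=0.029881
Year 3: k_p_x=0.850927, q=0.035, term=0.025458
A_x = 0.1643


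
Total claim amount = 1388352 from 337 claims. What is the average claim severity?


severity = total / number
= 1388352 / 337
= 4119.7389


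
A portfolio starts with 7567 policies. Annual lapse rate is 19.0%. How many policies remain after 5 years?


remaining = initial * (1 - lapse)^years
= 7567 * (1 - 0.19)^5
= 7567 * 0.348678
= 2638.4498


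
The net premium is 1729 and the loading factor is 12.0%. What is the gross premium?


Gross = net * (1 + loading)
= 1729 * (1 + 0.12)
= 1729 * 1.12
= 1936.48


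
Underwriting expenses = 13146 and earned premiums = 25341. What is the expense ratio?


Expense ratio = expenses / premiums
= 13146 / 25341
= 0.5188


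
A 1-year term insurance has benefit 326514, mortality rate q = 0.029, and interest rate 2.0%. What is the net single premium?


NSP = benefit * q * v
v = 1/(1+i) = 0.980392
NSP = 326514 * 0.029 * 0.980392
= 9283.2412


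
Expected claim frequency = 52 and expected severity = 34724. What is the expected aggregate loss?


E[S] = E[N] * E[X]
= 52 * 34724
= 1.8056e+06


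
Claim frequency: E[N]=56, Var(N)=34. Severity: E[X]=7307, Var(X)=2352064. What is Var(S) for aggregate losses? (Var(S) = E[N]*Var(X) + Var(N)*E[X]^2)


Var(S) = E[N]*Var(X) + Var(N)*E[X]^2
= 56*2352064 + 34*7307^2
= 131715584 + 1815336466
= 1.9471e+09


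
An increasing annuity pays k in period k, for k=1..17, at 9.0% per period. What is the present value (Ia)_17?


(Ia)_n = sum_{k=1}^{n} k * v^k, v = 1/(1+i)
v = 0.917431
Sum computed term by term:
(Ia)_17 = 59.8257


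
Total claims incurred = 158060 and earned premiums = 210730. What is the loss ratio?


Loss ratio = claims / premiums
= 158060 / 210730
= 0.7501


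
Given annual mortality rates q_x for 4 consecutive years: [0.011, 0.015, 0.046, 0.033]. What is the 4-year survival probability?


p_k = 1 - q_k for each year
Survival = product of (1 - q_k)
= 0.989 * 0.985 * 0.954 * 0.967
= 0.8987


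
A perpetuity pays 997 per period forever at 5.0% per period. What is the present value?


PV = PMT / i
= 997 / 0.05
= 19940.0


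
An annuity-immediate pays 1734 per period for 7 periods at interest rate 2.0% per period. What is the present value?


PV = PMT * (1 - (1+i)^(-n)) / i
= 1734 * (1 - (1+0.02)^(-7)) / 0.02
= 1734 * (1 - 0.87056) / 0.02
= 1734 * 6.471991
= 11222.4325


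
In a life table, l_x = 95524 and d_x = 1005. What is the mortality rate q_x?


q_x = d_x / l_x
= 1005 / 95524
= 0.0105


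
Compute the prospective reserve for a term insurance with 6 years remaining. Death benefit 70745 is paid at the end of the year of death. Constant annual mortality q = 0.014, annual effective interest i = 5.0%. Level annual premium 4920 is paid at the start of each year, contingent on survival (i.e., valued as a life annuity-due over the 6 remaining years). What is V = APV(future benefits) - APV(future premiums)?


v = 1/(1+i) = 0.952381
APV(future benefits) per unit = sum_{k=0}^{5} k_p_x * q * v^(k+1) = 0.068756
APV(future benefits) = 70745 * 0.068756 = 4864.1464
Life annuity-due factor ä_{x:6} = sum_{k=0}^{5} k_p_x * v^k = 5.156703
APV(future premiums) = 4920 * 5.156703 = 25370.9806
V = 4864.1464 - 25370.9806
= -20506.8342


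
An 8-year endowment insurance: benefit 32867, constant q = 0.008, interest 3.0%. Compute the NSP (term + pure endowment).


Term component = 1797.1035
Pure endowment = 8_p_x * v^8 * benefit = 0.937764 * 0.789409 * 32867 = 24330.7583
NSP = 26127.8618


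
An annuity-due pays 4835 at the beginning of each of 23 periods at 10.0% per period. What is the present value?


PV_due = PMT * (1-(1+i)^(-n))/i * (1+i)
PV_immediate = 42950.3611
PV_due = 42950.3611 * 1.1
= 47245.3972


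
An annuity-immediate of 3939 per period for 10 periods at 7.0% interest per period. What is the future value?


FV = PMT * ((1+i)^n - 1) / i
= 3939 * ((1.07)^10 - 1) / 0.07
= 3939 * (1.967151 - 1) / 0.07
= 54422.9885


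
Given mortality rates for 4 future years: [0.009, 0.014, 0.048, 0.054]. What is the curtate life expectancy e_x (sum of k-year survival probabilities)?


e_x = sum_{k=1}^{n} k_p_x
k_p_x values:
  1_p_x = 0.991
  2_p_x = 0.977126
  3_p_x = 0.930224
  4_p_x = 0.879992
e_x = 3.7783


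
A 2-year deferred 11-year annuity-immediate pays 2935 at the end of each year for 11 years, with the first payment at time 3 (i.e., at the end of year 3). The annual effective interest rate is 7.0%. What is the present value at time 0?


PV at time 2 of the 11-year annuity-immediate:
a_n = 2935 * (1-(1+0.07)^(-11))/0.07 = 22008.6092
Discount back 2 years to time 0:
PV = 22008.6092 * (1+0.07)^(-2)
= 22008.6092 * 0.873439
= 19223.1716


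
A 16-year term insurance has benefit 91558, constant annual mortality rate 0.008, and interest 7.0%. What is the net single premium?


NSP = benefit * sum_{k=0}^{n-1} k_p_x * q * v^(k+1)
With constant q=0.008, v=0.934579
Sum = 0.072012
NSP = 91558 * 0.072012
= 6593.2709


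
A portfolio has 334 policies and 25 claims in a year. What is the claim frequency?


frequency = claims / policies
= 25 / 334
= 0.0749


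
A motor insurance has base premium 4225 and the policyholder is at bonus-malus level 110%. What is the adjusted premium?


adjusted = base * BM_level / 100
= 4225 * 110 / 100
= 4225 * 1.1
= 4647.5


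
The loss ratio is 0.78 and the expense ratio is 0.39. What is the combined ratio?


Combined ratio = loss ratio + expense ratio
= 0.78 + 0.39
= 1.17


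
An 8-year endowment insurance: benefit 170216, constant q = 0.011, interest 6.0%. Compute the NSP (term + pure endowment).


Term component = 11226.8818
Pure endowment = 8_p_x * v^8 * benefit = 0.915314 * 0.627412 * 170216 = 97751.5812
NSP = 108978.463


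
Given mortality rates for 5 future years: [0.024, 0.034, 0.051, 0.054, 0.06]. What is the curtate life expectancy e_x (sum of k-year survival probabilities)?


e_x = sum_{k=1}^{n} k_p_x
k_p_x values:
  1_p_x = 0.976
  2_p_x = 0.942816
  3_p_x = 0.894732
  4_p_x = 0.846417
  5_p_x = 0.795632
e_x = 4.4556


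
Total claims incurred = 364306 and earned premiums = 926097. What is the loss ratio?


Loss ratio = claims / premiums
= 364306 / 926097
= 0.3934


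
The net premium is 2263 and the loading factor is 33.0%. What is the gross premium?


Gross = net * (1 + loading)
= 2263 * (1 + 0.33)
= 2263 * 1.33
= 3009.79


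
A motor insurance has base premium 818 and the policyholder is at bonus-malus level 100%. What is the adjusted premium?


adjusted = base * BM_level / 100
= 818 * 100 / 100
= 818 * 1.0
= 818.0


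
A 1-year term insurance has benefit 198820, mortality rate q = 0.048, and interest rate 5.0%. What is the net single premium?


NSP = benefit * q * v
v = 1/(1+i) = 0.952381
NSP = 198820 * 0.048 * 0.952381
= 9088.9143


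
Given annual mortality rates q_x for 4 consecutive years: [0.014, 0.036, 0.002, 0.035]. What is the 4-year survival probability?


p_k = 1 - q_k for each year
Survival = product of (1 - q_k)
= 0.986 * 0.964 * 0.998 * 0.965
= 0.9154


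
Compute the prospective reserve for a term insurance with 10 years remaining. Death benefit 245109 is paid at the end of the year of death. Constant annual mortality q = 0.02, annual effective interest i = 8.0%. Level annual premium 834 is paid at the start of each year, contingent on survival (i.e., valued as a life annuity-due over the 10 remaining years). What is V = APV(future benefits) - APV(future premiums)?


v = 1/(1+i) = 0.925926
APV(future benefits) per unit = sum_{k=0}^{9} k_p_x * q * v^(k+1) = 0.124307
APV(future benefits) = 245109 * 0.124307 = 30468.8721
Life annuity-due factor ä_{x:10} = sum_{k=0}^{9} k_p_x * v^k = 6.712602
APV(future premiums) = 834 * 6.712602 = 5598.3098
V = 30468.8721 - 5598.3098
= 24870.5623


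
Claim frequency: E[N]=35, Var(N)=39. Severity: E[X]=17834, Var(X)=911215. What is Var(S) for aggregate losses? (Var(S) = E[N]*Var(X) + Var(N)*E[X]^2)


Var(S) = E[N]*Var(X) + Var(N)*E[X]^2
= 35*911215 + 39*17834^2
= 31892525 + 12404010684
= 1.2436e+10


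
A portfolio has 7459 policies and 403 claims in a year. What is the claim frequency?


frequency = claims / policies
= 403 / 7459
= 0.054


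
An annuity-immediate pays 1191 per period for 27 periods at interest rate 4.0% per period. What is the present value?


PV = PMT * (1 - (1+i)^(-n)) / i
= 1191 * (1 - (1+0.04)^(-27)) / 0.04
= 1191 * (1 - 0.346817) / 0.04
= 1191 * 16.329586
= 19448.5366


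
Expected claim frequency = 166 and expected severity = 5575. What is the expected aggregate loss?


E[S] = E[N] * E[X]
= 166 * 5575
= 925450


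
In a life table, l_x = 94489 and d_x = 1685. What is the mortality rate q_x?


q_x = d_x / l_x
= 1685 / 94489
= 0.0178


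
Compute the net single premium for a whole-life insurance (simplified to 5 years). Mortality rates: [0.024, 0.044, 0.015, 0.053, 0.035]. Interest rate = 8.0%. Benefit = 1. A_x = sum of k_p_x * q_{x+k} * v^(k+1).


v = 0.925926
Year 0: k_p_x=1.0, q=0.024, term=0.022222
Year 1: k_p_x=0.976, q=0.044, term=0.036818
Year 2: k_p_x=0.933056, q=0.015, term=0.01111
Year 3: k_p_x=0.91906, q=0.053, term=0.035803
Year 4: k_p_x=0.87035, q=0.035, term=0.020732
A_x = 0.1267


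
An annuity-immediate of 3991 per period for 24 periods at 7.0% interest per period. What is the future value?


FV = PMT * ((1+i)^n - 1) / i
= 3991 * ((1.07)^24 - 1) / 0.07
= 3991 * (5.072367 - 1) / 0.07
= 232183.093


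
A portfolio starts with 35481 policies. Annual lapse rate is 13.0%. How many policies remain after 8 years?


remaining = initial * (1 - lapse)^years
= 35481 * (1 - 0.13)^8
= 35481 * 0.328212
= 11645.2783


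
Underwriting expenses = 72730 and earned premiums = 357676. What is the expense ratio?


Expense ratio = expenses / premiums
= 72730 / 357676
= 0.2033


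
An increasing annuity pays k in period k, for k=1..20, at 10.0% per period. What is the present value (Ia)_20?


(Ia)_n = sum_{k=1}^{n} k * v^k, v = 1/(1+i)
v = 0.909091
Sum computed term by term:
(Ia)_20 = 63.9205


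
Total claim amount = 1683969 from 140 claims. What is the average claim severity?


severity = total / number
= 1683969 / 140
= 12028.35


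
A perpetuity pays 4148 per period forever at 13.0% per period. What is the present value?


PV = PMT / i
= 4148 / 0.13
= 31907.6923


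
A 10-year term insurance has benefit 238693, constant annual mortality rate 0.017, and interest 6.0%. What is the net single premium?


NSP = benefit * sum_{k=0}^{n-1} k_p_x * q * v^(k+1)
With constant q=0.017, v=0.943396
Sum = 0.116922
NSP = 238693 * 0.116922
= 27908.5757


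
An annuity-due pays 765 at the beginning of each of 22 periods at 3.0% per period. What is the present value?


PV_due = PMT * (1-(1+i)^(-n))/i * (1+i)
PV_immediate = 12191.7412
PV_due = 12191.7412 * 1.03
= 12557.4935


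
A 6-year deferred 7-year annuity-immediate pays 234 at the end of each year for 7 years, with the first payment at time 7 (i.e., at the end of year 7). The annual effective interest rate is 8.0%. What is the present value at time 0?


PV at time 6 of the 7-year annuity-immediate:
a_n = 234 * (1-(1+0.08)^(-7))/0.08 = 1218.2906
Discount back 6 years to time 0:
PV = 1218.2906 * (1+0.08)^(-6)
= 1218.2906 * 0.63017
= 767.7297


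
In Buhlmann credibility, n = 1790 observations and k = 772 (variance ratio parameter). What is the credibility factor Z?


Z = n / (n + k)
= 1790 / (1790 + 772)
= 1790 / 2562
= 0.6987


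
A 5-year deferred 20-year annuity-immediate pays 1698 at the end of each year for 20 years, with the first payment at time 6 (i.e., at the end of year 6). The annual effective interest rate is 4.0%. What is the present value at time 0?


PV at time 5 of the 20-year annuity-immediate:
a_n = 1698 * (1-(1+0.04)^(-20))/0.04 = 23076.3741
Discount back 5 years to time 0:
PV = 23076.3741 * (1+0.04)^(-5)
= 23076.3741 * 0.821927
= 18967.0974


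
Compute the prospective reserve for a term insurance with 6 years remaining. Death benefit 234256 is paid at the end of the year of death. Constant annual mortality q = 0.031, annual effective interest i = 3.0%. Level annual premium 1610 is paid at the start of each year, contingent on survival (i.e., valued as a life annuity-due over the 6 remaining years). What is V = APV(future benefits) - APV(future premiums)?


v = 1/(1+i) = 0.970874
APV(future benefits) per unit = sum_{k=0}^{5} k_p_x * q * v^(k+1) = 0.155865
APV(future benefits) = 234256 * 0.155865 = 36512.4203
Life annuity-due factor ä_{x:6} = sum_{k=0}^{5} k_p_x * v^k = 5.178756
APV(future premiums) = 1610 * 5.178756 = 8337.7968
V = 36512.4203 - 8337.7968
= 28174.6235


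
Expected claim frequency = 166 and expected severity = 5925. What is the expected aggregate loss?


E[S] = E[N] * E[X]
= 166 * 5925
= 983550


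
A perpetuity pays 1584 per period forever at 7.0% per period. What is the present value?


PV = PMT / i
= 1584 / 0.07
= 22628.5714


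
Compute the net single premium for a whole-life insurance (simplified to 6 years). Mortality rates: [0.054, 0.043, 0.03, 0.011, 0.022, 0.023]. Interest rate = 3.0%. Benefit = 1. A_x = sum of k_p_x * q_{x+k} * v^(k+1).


v = 0.970874
Year 0: k_p_x=1.0, q=0.054, term=0.052427
Year 1: k_p_x=0.946, q=0.043, term=0.038343
Year 2: k_p_x=0.905322, q=0.03, term=0.024855
Year 3: k_p_x=0.878162, q=0.011, term=0.008583
Year 4: k_p_x=0.868503, q=0.022, term=0.016482
Year 5: k_p_x=0.849395, q=0.023, term=0.016361
A_x = 0.1571


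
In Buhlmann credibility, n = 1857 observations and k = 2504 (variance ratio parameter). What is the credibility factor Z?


Z = n / (n + k)
= 1857 / (1857 + 2504)
= 1857 / 4361
= 0.4258


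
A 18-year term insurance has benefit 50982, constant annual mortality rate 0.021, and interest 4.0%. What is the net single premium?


NSP = benefit * sum_{k=0}^{n-1} k_p_x * q * v^(k+1)
With constant q=0.021, v=0.961538
Sum = 0.228284
NSP = 50982 * 0.228284
= 11638.3601


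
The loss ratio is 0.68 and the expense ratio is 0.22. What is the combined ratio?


Combined ratio = loss ratio + expense ratio
= 0.68 + 0.22
= 0.9


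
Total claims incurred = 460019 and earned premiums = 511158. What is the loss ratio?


Loss ratio = claims / premiums
= 460019 / 511158
= 0.9


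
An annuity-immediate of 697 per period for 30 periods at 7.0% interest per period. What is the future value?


FV = PMT * ((1+i)^n - 1) / i
= 697 * ((1.07)^30 - 1) / 0.07
= 697 * (7.612255 - 1) / 0.07
= 65839.1681


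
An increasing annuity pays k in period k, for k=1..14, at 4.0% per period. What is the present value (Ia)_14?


(Ia)_n = sum_{k=1}^{n} k * v^k, v = 1/(1+i)
v = 0.961538
Sum computed term by term:
(Ia)_14 = 72.5249


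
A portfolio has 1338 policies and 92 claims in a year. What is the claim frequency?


frequency = claims / policies
= 92 / 1338
= 0.0688


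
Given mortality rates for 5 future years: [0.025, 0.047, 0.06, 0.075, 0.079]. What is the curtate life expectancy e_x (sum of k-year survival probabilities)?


e_x = sum_{k=1}^{n} k_p_x
k_p_x values:
  1_p_x = 0.975
  2_p_x = 0.929175
  3_p_x = 0.873424
  4_p_x = 0.807918
  5_p_x = 0.744092
e_x = 4.3296


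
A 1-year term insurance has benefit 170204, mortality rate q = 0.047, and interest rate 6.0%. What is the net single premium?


NSP = benefit * q * v
v = 1/(1+i) = 0.943396
NSP = 170204 * 0.047 * 0.943396
= 7546.7811


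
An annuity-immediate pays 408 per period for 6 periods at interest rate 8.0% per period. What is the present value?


PV = PMT * (1 - (1+i)^(-n)) / i
= 408 * (1 - (1+0.08)^(-6)) / 0.08
= 408 * (1 - 0.63017) / 0.08
= 408 * 4.62288
= 1886.1349


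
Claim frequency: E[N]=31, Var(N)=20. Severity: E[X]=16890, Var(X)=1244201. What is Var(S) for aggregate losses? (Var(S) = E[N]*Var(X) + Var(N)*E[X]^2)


Var(S) = E[N]*Var(X) + Var(N)*E[X]^2
= 31*1244201 + 20*16890^2
= 38570231 + 5705442000
= 5.7440e+09


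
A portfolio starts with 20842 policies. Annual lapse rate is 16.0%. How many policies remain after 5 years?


remaining = initial * (1 - lapse)^years
= 20842 * (1 - 0.16)^5
= 20842 * 0.418212
= 8716.3733


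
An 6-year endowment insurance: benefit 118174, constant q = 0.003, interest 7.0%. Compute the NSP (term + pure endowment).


Term component = 1678.2117
Pure endowment = 6_p_x * v^6 * benefit = 0.982134 * 0.666342 * 118174 = 77337.5161
NSP = 79015.7278


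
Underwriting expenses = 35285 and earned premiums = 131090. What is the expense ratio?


Expense ratio = expenses / premiums
= 35285 / 131090
= 0.2692


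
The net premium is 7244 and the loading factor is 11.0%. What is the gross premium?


Gross = net * (1 + loading)
= 7244 * (1 + 0.11)
= 7244 * 1.11
= 8040.84


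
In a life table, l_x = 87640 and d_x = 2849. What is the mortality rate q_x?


q_x = d_x / l_x
= 2849 / 87640
= 0.0325


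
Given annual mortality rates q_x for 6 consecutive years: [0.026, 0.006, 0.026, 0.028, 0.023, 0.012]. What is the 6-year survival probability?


p_k = 1 - q_k for each year
Survival = product of (1 - q_k)
= 0.974 * 0.994 * 0.974 * 0.972 * 0.977 * 0.988
= 0.8848


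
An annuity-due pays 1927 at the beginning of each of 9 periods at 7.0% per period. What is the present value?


PV_due = PMT * (1-(1+i)^(-n))/i * (1+i)
PV_immediate = 12554.8525
PV_due = 12554.8525 * 1.07
= 13433.6922


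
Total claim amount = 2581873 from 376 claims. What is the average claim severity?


severity = total / number
= 2581873 / 376
= 6866.6835


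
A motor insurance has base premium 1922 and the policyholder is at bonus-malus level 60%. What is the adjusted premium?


adjusted = base * BM_level / 100
= 1922 * 60 / 100
= 1922 * 0.6
= 1153.2


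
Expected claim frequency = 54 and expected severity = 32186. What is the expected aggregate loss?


E[S] = E[N] * E[X]
= 54 * 32186
= 1.7380e+06


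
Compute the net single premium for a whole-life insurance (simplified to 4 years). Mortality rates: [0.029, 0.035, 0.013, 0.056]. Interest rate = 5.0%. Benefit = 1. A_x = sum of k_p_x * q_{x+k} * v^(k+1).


v = 0.952381
Year 0: k_p_x=1.0, q=0.029, term=0.027619
Year 1: k_p_x=0.971, q=0.035, term=0.030825
Year 2: k_p_x=0.937015, q=0.013, term=0.010523
Year 3: k_p_x=0.924834, q=0.056, term=0.042608
A_x = 0.1116


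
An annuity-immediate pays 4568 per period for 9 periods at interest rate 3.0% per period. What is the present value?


PV = PMT * (1 - (1+i)^(-n)) / i
= 4568 * (1 - (1+0.03)^(-9)) / 0.03
= 4568 * (1 - 0.766417) / 0.03
= 4568 * 7.786109
= 35566.9456


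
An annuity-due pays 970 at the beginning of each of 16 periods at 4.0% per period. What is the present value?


PV_due = PMT * (1-(1+i)^(-n))/i * (1+i)
PV_immediate = 11302.7267
PV_due = 11302.7267 * 1.04
= 11754.8358


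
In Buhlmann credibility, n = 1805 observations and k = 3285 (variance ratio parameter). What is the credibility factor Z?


Z = n / (n + k)
= 1805 / (1805 + 3285)
= 1805 / 5090
= 0.3546


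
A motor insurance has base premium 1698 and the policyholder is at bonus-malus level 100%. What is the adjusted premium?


adjusted = base * BM_level / 100
= 1698 * 100 / 100
= 1698 * 1.0
= 1698.0


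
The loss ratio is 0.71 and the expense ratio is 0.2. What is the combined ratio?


Combined ratio = loss ratio + expense ratio
= 0.71 + 0.2
= 0.91


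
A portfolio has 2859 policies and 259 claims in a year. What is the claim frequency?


frequency = claims / policies
= 259 / 2859
= 0.0906


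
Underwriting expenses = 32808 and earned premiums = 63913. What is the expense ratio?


Expense ratio = expenses / premiums
= 32808 / 63913
= 0.5133


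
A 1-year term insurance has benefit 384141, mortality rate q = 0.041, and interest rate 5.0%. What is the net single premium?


NSP = benefit * q * v
v = 1/(1+i) = 0.952381
NSP = 384141 * 0.041 * 0.952381
= 14999.7914


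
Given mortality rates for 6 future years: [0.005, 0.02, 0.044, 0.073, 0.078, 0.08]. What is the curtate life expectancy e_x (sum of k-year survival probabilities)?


e_x = sum_{k=1}^{n} k_p_x
k_p_x values:
  1_p_x = 0.995
  2_p_x = 0.9751
  3_p_x = 0.932196
  4_p_x = 0.864145
  5_p_x = 0.796742
  6_p_x = 0.733003
e_x = 5.2962


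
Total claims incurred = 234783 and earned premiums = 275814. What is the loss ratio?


Loss ratio = claims / premiums
= 234783 / 275814
= 0.8512


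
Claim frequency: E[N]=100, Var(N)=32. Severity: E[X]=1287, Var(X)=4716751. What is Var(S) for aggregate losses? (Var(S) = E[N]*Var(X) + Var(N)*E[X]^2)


Var(S) = E[N]*Var(X) + Var(N)*E[X]^2
= 100*4716751 + 32*1287^2
= 471675100 + 53003808
= 5.2468e+08


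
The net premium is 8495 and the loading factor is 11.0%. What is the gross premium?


Gross = net * (1 + loading)
= 8495 * (1 + 0.11)
= 8495 * 1.11
= 9429.45


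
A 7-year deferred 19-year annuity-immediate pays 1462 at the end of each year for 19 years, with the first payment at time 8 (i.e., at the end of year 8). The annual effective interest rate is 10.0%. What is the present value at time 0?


PV at time 7 of the 19-year annuity-immediate:
a_n = 1462 * (1-(1+0.1)^(-19))/0.1 = 12229.5132
Discount back 7 years to time 0:
PV = 12229.5132 * (1+0.1)^(-7)
= 12229.5132 * 0.513158
= 6275.674


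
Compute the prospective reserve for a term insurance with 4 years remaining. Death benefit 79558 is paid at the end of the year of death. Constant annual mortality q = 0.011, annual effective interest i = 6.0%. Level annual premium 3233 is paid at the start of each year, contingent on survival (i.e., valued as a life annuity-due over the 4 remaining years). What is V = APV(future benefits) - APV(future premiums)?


v = 1/(1+i) = 0.943396
APV(future benefits) per unit = sum_{k=0}^{3} k_p_x * q * v^(k+1) = 0.037522
APV(future benefits) = 79558 * 0.037522 = 2985.1771
Life annuity-due factor ä_{x:4} = sum_{k=0}^{3} k_p_x * v^k = 3.615759
APV(future premiums) = 3233 * 3.615759 = 11689.7475
V = 2985.1771 - 11689.7475
= -8704.5704


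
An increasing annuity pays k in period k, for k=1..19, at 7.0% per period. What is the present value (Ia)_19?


(Ia)_n = sum_{k=1}^{n} k * v^k, v = 1/(1+i)
v = 0.934579
Sum computed term by term:
(Ia)_19 = 82.9347


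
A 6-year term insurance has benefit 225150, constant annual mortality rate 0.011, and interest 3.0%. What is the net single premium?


NSP = benefit * sum_{k=0}^{n-1} k_p_x * q * v^(k+1)
With constant q=0.011, v=0.970874
Sum = 0.05803
NSP = 225150 * 0.05803
= 13065.3424


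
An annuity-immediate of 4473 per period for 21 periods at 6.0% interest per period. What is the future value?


FV = PMT * ((1+i)^n - 1) / i
= 4473 * ((1.06)^21 - 1) / 0.06
= 4473 * (3.399564 - 1) / 0.06
= 178887.4664


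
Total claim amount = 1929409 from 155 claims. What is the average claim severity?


severity = total / number
= 1929409 / 155
= 12447.8


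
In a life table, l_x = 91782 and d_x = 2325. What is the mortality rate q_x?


q_x = d_x / l_x
= 2325 / 91782
= 0.0253


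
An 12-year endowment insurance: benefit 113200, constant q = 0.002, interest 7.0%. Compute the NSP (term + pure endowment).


Term component = 1781.4155
Pure endowment = 12_p_x * v^12 * benefit = 0.976262 * 0.444012 * 113200 = 49069.0432
NSP = 50850.4587


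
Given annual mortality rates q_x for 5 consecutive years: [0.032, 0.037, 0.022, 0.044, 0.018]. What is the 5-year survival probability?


p_k = 1 - q_k for each year
Survival = product of (1 - q_k)
= 0.968 * 0.963 * 0.978 * 0.956 * 0.982
= 0.8559


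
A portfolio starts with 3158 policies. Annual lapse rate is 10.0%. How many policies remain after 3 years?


remaining = initial * (1 - lapse)^years
= 3158 * (1 - 0.1)^3
= 3158 * 0.729
= 2302.182


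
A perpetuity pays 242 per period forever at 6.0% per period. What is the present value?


PV = PMT / i
= 242 / 0.06
= 4033.3333


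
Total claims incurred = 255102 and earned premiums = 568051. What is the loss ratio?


Loss ratio = claims / premiums
= 255102 / 568051
= 0.4491


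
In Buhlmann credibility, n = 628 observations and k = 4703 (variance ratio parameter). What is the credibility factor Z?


Z = n / (n + k)
= 628 / (628 + 4703)
= 628 / 5331
= 0.1178


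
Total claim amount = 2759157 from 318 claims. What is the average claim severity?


severity = total / number
= 2759157 / 318
= 8676.5943


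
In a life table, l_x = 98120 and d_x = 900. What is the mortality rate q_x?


q_x = d_x / l_x
= 900 / 98120
= 0.0092


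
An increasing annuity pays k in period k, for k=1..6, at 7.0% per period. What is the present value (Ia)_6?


(Ia)_n = sum_{k=1}^{n} k * v^k, v = 1/(1+i)
v = 0.934579
Sum computed term by term:
(Ia)_6 = 15.7449


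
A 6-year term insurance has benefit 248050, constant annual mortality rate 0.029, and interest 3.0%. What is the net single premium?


NSP = benefit * sum_{k=0}^{n-1} k_p_x * q * v^(k+1)
With constant q=0.029, v=0.970874
Sum = 0.14651
NSP = 248050 * 0.14651
= 36341.9026


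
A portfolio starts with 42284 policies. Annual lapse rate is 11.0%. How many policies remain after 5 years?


remaining = initial * (1 - lapse)^years
= 42284 * (1 - 0.11)^5
= 42284 * 0.558406
= 23611.637


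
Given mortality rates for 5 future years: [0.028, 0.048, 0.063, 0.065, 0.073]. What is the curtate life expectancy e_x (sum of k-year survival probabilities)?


e_x = sum_{k=1}^{n} k_p_x
k_p_x values:
  1_p_x = 0.972
  2_p_x = 0.925344
  3_p_x = 0.867047
  4_p_x = 0.810689
  5_p_x = 0.751509
e_x = 4.3266


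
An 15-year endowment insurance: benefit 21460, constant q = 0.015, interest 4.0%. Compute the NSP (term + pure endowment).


Term component = 3262.1196
Pure endowment = 15_p_x * v^15 * benefit = 0.797156 * 0.555265 * 21460 = 9498.895
NSP = 12761.0145


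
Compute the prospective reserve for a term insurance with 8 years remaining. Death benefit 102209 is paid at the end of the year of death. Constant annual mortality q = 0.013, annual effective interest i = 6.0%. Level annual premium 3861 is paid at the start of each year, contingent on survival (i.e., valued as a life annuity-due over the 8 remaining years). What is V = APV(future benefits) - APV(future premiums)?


v = 1/(1+i) = 0.943396
APV(future benefits) per unit = sum_{k=0}^{7} k_p_x * q * v^(k+1) = 0.077456
APV(future benefits) = 102209 * 0.077456 = 7916.7061
Life annuity-due factor ä_{x:8} = sum_{k=0}^{7} k_p_x * v^k = 6.315648
APV(future premiums) = 3861 * 6.315648 = 24384.7158
V = 7916.7061 - 24384.7158
= -16468.0097


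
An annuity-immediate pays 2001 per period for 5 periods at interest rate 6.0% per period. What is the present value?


PV = PMT * (1 - (1+i)^(-n)) / i
= 2001 * (1 - (1+0.06)^(-5)) / 0.06
= 2001 * (1 - 0.747258) / 0.06
= 2001 * 4.212364
= 8428.9399


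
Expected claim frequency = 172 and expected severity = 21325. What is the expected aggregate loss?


E[S] = E[N] * E[X]
= 172 * 21325
= 3.6679e+06


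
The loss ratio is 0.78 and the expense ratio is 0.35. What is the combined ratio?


Combined ratio = loss ratio + expense ratio
= 0.78 + 0.35
= 1.13


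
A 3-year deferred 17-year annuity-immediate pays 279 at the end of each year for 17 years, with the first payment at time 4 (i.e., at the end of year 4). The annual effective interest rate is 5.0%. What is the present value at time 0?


PV at time 3 of the 17-year annuity-immediate:
a_n = 279 * (1-(1+0.05)^(-17))/0.05 = 3145.4645
Discount back 3 years to time 0:
PV = 3145.4645 * (1+0.05)^(-3)
= 3145.4645 * 0.863838
= 2717.1705


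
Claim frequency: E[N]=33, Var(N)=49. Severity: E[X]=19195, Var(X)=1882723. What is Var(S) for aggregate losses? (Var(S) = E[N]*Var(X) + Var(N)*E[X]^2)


Var(S) = E[N]*Var(X) + Var(N)*E[X]^2
= 33*1882723 + 49*19195^2
= 62129859 + 18053953225
= 1.8116e+10


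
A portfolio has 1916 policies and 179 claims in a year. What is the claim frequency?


frequency = claims / policies
= 179 / 1916
= 0.0934


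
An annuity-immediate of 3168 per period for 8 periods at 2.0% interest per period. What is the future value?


FV = PMT * ((1+i)^n - 1) / i
= 3168 * ((1.02)^8 - 1) / 0.02
= 3168 * (1.171659 - 1) / 0.02
= 27190.846


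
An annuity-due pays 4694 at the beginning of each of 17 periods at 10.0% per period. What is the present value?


PV_due = PMT * (1-(1+i)^(-n))/i * (1+i)
PV_immediate = 37653.1712
PV_due = 37653.1712 * 1.1
= 41418.4884


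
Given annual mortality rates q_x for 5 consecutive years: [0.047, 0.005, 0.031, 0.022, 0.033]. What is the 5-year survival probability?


p_k = 1 - q_k for each year
Survival = product of (1 - q_k)
= 0.953 * 0.995 * 0.969 * 0.978 * 0.967
= 0.869


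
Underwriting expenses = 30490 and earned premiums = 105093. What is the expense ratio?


Expense ratio = expenses / premiums
= 30490 / 105093
= 0.2901


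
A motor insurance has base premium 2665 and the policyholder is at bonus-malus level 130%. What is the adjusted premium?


adjusted = base * BM_level / 100
= 2665 * 130 / 100
= 2665 * 1.3
= 3464.5


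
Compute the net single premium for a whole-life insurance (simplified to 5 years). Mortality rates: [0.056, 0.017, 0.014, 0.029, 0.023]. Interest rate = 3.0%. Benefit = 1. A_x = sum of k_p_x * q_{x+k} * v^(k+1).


v = 0.970874
Year 0: k_p_x=1.0, q=0.056, term=0.054369
Year 1: k_p_x=0.944, q=0.017, term=0.015127
Year 2: k_p_x=0.927952, q=0.014, term=0.011889
Year 3: k_p_x=0.914961, q=0.029, term=0.023575
Year 4: k_p_x=0.888427, q=0.023, term=0.017626
A_x = 0.1226


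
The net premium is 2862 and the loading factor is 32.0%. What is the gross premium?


Gross = net * (1 + loading)
= 2862 * (1 + 0.32)
= 2862 * 1.32
= 3777.84


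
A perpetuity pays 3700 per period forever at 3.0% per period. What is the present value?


PV = PMT / i
= 3700 / 0.03
= 123333.3333


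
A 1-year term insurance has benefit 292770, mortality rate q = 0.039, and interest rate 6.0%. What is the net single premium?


NSP = benefit * q * v
v = 1/(1+i) = 0.943396
NSP = 292770 * 0.039 * 0.943396
= 10771.7264


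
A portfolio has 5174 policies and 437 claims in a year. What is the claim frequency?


frequency = claims / policies
= 437 / 5174
= 0.0845


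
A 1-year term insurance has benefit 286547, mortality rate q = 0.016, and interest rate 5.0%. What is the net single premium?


NSP = benefit * q * v
v = 1/(1+i) = 0.952381
NSP = 286547 * 0.016 * 0.952381
= 4366.4305


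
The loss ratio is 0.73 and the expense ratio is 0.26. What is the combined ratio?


Combined ratio = loss ratio + expense ratio
= 0.73 + 0.26
= 0.99


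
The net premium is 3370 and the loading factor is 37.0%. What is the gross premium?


Gross = net * (1 + loading)
= 3370 * (1 + 0.37)
= 3370 * 1.37
= 4616.9


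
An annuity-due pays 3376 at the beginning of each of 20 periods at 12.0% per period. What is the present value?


PV_due = PMT * (1-(1+i)^(-n))/i * (1+i)
PV_immediate = 25216.8417
PV_due = 25216.8417 * 1.12
= 28242.8627


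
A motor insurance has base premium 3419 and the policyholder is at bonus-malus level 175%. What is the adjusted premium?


adjusted = base * BM_level / 100
= 3419 * 175 / 100
= 3419 * 1.75
= 5983.25


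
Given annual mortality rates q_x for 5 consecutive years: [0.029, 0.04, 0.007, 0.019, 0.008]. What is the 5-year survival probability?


p_k = 1 - q_k for each year
Survival = product of (1 - q_k)
= 0.971 * 0.96 * 0.993 * 0.981 * 0.992
= 0.9008


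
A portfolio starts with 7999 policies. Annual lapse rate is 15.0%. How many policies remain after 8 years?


remaining = initial * (1 - lapse)^years
= 7999 * (1 - 0.15)^8
= 7999 * 0.272491
= 2179.6517


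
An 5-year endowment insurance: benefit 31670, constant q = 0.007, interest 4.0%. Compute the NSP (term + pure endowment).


Term component = 973.7399
Pure endowment = 5_p_x * v^5 * benefit = 0.965487 * 0.821927 * 31670 = 25132.0323
NSP = 26105.7722


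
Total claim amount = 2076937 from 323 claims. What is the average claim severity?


severity = total / number
= 2076937 / 323
= 6430.1455


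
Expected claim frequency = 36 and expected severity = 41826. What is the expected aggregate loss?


E[S] = E[N] * E[X]
= 36 * 41826
= 1.5057e+06


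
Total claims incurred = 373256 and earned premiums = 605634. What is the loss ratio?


Loss ratio = claims / premiums
= 373256 / 605634
= 0.6163


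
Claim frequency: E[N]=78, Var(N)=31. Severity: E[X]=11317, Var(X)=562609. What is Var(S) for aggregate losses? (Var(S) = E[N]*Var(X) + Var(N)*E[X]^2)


Var(S) = E[N]*Var(X) + Var(N)*E[X]^2
= 78*562609 + 31*11317^2
= 43883502 + 3970309159
= 4.0142e+09


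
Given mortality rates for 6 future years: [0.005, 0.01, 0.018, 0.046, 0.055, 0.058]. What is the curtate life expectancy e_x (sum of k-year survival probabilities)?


e_x = sum_{k=1}^{n} k_p_x
k_p_x values:
  1_p_x = 0.995
  2_p_x = 0.98505
  3_p_x = 0.967319
  4_p_x = 0.922822
  5_p_x = 0.872067
  6_p_x = 0.821487
e_x = 5.5637


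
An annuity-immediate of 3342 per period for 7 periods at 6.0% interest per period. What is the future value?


FV = PMT * ((1+i)^n - 1) / i
= 3342 * ((1.06)^7 - 1) / 0.06
= 3342 * (1.50363 - 1) / 0.06
= 28052.2054


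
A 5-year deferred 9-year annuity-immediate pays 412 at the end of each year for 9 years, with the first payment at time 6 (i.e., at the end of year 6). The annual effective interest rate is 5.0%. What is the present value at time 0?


PV at time 5 of the 9-year annuity-immediate:
a_n = 412 * (1-(1+0.05)^(-9))/0.05 = 2928.4225
Discount back 5 years to time 0:
PV = 2928.4225 * (1+0.05)^(-5)
= 2928.4225 * 0.783526
= 2294.4957


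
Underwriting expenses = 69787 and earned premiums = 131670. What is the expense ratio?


Expense ratio = expenses / premiums
= 69787 / 131670
= 0.53


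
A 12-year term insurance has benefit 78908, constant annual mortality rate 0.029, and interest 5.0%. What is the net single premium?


NSP = benefit * sum_{k=0}^{n-1} k_p_x * q * v^(k+1)
With constant q=0.029, v=0.952381
Sum = 0.223497
NSP = 78908 * 0.223497
= 17635.6747


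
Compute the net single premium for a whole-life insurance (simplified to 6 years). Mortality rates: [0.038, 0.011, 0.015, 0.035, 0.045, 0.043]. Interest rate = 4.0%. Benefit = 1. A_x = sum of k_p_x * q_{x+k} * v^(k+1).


v = 0.961538
Year 0: k_p_x=1.0, q=0.038, term=0.036538
Year 1: k_p_x=0.962, q=0.011, term=0.009784
Year 2: k_p_x=0.951418, q=0.015, term=0.012687
Year 3: k_p_x=0.937147, q=0.035, term=0.028038
Year 4: k_p_x=0.904347, q=0.045, term=0.033449
Year 5: k_p_x=0.863651, q=0.043, term=0.02935
A_x = 0.1498


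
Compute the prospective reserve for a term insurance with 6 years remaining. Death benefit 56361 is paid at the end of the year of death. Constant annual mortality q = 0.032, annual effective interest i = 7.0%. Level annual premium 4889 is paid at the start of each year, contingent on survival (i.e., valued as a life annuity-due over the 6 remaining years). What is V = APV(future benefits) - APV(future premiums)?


v = 1/(1+i) = 0.934579
APV(future benefits) per unit = sum_{k=0}^{5} k_p_x * q * v^(k+1) = 0.141737
APV(future benefits) = 56361 * 0.141737 = 7988.4413
Life annuity-due factor ä_{x:6} = sum_{k=0}^{5} k_p_x * v^k = 4.739332
APV(future premiums) = 4889 * 4.739332 = 23170.5954
V = 7988.4413 - 23170.5954
= -15182.1541


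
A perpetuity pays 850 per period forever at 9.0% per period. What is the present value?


PV = PMT / i
= 850 / 0.09
= 9444.4444


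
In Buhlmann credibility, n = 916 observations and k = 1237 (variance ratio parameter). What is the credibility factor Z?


Z = n / (n + k)
= 916 / (916 + 1237)
= 916 / 2153
= 0.4255


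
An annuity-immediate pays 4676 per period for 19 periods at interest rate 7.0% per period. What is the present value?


PV = PMT * (1 - (1+i)^(-n)) / i
= 4676 * (1 - (1+0.07)^(-19)) / 0.07
= 4676 * (1 - 0.276508) / 0.07
= 4676 * 10.335595
= 48329.2434


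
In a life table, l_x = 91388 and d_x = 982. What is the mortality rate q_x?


q_x = d_x / l_x
= 982 / 91388
= 0.0107


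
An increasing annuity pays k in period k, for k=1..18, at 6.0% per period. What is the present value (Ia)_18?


(Ia)_n = sum_{k=1}^{n} k * v^k, v = 1/(1+i)
v = 0.943396
Sum computed term by term:
(Ia)_18 = 86.1845


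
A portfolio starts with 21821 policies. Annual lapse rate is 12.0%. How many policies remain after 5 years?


remaining = initial * (1 - lapse)^years
= 21821 * (1 - 0.12)^5
= 21821 * 0.527732
= 11515.6382


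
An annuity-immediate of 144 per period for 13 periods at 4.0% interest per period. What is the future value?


FV = PMT * ((1+i)^n - 1) / i
= 144 * ((1.04)^13 - 1) / 0.04
= 144 * (1.665074 - 1) / 0.04
= 2394.2646


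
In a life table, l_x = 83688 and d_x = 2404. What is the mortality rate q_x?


q_x = d_x / l_x
= 2404 / 83688
= 0.0287


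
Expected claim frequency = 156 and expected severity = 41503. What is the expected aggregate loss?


E[S] = E[N] * E[X]
= 156 * 41503
= 6.4745e+06


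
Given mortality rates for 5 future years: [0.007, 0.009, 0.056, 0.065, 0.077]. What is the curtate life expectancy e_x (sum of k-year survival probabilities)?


e_x = sum_{k=1}^{n} k_p_x
k_p_x values:
  1_p_x = 0.993
  2_p_x = 0.984063
  3_p_x = 0.928955
  4_p_x = 0.868573
  5_p_x = 0.801693
e_x = 4.5763


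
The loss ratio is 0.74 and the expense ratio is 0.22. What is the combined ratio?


Combined ratio = loss ratio + expense ratio
= 0.74 + 0.22
= 0.96


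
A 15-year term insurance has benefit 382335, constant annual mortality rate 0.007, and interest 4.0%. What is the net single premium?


NSP = benefit * sum_{k=0}^{n-1} k_p_x * q * v^(k+1)
With constant q=0.007, v=0.961538
Sum = 0.074508
NSP = 382335 * 0.074508
= 28486.9193
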